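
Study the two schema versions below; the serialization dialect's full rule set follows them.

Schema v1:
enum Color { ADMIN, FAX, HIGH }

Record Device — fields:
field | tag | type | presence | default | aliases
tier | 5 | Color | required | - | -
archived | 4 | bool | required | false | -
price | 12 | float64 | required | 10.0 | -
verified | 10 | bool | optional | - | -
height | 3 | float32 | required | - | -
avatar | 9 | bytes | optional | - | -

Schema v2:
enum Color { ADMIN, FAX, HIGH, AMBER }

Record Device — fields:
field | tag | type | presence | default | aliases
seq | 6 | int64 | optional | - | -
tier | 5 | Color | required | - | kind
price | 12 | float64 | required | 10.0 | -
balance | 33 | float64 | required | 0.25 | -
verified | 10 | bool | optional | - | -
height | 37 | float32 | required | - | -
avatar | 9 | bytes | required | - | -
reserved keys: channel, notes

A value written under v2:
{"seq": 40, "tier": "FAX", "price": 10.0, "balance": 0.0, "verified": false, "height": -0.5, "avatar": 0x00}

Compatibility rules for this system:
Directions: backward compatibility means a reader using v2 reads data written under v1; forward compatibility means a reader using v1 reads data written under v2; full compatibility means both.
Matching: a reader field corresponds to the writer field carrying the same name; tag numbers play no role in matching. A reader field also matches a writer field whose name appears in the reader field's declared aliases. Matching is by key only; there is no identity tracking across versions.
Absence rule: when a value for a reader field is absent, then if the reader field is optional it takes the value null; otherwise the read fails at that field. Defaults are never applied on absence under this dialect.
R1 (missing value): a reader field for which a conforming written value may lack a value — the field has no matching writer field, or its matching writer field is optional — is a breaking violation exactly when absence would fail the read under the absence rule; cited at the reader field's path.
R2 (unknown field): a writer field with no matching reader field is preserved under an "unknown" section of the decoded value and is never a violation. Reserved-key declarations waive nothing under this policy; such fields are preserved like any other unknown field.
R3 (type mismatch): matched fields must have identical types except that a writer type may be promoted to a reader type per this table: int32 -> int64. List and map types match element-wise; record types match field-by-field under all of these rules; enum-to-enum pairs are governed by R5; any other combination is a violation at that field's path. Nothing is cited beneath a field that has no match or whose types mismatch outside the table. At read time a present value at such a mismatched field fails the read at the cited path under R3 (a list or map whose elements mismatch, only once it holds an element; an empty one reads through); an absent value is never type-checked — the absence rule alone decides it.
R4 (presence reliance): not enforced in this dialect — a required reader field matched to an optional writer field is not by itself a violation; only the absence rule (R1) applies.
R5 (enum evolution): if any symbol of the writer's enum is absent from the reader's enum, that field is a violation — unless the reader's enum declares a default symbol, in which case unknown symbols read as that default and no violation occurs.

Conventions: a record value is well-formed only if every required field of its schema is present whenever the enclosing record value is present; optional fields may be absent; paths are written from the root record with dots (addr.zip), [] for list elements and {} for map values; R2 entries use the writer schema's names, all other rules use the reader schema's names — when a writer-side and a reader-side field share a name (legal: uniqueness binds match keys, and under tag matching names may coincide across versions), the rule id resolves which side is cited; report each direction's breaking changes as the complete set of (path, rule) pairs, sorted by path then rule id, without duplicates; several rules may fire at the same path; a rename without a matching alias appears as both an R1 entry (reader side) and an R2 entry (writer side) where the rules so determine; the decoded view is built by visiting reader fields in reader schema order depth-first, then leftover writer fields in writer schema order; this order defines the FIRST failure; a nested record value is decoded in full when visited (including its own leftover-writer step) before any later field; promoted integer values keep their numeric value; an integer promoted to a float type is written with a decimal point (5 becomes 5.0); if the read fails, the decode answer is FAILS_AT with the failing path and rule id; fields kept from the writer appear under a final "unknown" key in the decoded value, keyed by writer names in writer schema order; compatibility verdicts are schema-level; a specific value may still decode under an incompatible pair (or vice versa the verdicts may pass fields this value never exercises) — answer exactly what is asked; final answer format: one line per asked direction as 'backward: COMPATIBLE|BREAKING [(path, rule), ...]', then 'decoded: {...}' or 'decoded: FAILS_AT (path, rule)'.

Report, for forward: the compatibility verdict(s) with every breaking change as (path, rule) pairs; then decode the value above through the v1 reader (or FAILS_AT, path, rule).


each type pair in Device: writer, then reader
forward for Device (reader v1, writer v2):
  tier: paired with writer tier (Color -> Color; writer required)
  archived has no writer counterpart
  price: paired with writer price (float64 -> float64; writer required)
  verified: paired with writer verified (bool -> bool; writer optional)
  height: paired with writer height (float32 -> float32; writer required)
  avatar: paired with writer avatar (bytes -> bytes; writer required)
  leftover writer field: seq
  leftover writer field: balance
  violation R1 at archived
  violation R5 at tier
  => 2 violation(s): forward is BREAKING for Device
decode (reader v1):
  tier := "FAX"
  read fails at archived under R1 (no fill)
  => FAILS_AT (archived, R1)
the other Device changes do not affect what is asked:
  added field balance to record Device: required float64, tag 33, default 0.25 (in v2 it sits immediately before verified) -> fires only in the backward direction of Device, which is not asked here
  field height in record Device: tag 3 changed to 37 -> fires no rule on Device, leaving the asked answer as it is
  added field seq to record Device: optional int64, tag 6 (in v2 it sits immediately before tier) -> fires no rule on Device, leaving the asked answer as it is
  field avatar in record Device: optional changed to required -> fires only in the backward direction of Device, which is not asked here

forward: BREAKING [(archived, R1), (tier, R5)]; decoded: FAILS_AT (archived, R1)


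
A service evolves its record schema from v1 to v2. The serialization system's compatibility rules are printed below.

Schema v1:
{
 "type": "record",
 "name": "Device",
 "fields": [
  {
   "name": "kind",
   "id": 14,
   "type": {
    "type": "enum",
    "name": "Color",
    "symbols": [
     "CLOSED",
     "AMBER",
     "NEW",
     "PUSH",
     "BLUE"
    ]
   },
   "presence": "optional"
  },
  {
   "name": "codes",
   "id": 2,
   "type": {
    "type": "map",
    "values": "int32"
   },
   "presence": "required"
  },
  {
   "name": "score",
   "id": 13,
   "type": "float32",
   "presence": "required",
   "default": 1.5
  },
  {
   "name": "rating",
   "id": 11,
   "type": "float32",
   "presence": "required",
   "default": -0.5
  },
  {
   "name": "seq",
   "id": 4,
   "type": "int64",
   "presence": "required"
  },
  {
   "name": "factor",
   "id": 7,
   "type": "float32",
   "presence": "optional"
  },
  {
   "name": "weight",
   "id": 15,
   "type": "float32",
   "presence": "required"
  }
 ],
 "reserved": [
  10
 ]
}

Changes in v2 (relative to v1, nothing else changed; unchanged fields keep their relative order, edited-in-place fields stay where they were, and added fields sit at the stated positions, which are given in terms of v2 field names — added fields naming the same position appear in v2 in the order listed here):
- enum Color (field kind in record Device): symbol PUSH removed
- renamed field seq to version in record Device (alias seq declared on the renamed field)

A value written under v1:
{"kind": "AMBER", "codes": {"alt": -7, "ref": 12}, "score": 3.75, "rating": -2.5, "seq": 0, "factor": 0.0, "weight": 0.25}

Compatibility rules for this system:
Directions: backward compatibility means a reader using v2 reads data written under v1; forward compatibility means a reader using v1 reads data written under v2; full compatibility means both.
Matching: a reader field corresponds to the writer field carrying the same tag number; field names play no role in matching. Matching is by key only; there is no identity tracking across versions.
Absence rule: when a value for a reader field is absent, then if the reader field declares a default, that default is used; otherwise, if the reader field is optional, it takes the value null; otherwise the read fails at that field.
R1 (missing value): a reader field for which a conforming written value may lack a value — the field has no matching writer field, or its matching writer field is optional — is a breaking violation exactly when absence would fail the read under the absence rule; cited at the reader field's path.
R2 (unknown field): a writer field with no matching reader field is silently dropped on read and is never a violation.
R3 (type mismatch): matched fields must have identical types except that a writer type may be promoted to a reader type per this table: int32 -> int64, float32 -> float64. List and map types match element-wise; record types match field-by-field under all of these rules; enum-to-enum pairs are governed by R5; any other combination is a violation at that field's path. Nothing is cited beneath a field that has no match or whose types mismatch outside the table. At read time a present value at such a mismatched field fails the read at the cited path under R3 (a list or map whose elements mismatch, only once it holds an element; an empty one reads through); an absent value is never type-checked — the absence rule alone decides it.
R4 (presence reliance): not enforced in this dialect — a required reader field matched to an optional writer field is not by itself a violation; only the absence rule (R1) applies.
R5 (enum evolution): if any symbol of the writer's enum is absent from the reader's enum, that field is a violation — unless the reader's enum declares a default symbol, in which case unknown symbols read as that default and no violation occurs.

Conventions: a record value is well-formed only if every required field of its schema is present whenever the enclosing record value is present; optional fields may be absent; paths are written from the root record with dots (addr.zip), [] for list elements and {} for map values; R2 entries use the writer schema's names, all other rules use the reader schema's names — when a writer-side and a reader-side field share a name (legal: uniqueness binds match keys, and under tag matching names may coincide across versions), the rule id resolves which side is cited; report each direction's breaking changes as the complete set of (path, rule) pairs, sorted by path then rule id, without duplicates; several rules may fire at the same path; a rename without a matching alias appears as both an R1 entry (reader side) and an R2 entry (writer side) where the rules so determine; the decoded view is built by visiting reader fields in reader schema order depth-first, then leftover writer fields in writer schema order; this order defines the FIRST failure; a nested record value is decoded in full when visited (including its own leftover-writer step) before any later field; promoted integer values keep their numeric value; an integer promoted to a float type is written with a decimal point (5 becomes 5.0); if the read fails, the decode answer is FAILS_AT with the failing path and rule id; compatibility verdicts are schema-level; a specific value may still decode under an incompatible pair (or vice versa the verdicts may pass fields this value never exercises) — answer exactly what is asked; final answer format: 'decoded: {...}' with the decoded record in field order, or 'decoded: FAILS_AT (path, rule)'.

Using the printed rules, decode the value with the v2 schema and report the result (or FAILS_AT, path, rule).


in Device below, arrows point writer -> reader
migrating the Device value to v2:
  kind := "AMBER"
  codes := {"alt": -7, "ref": 12}
  score := 3.75
  rating := -2.5
  version := 0 (from writer seq)
  factor := 0.0
  weight := 0.25
  => decoded: {"kind": "AMBER", "codes": {"alt": -7, "ref": 12}, "score": 3.75, "rating": -2.5, "version": 0, "factor": 0.0, "weight": 0.25}
ruling out the remaining Device differences:
  enum Color (field kind in record Device): symbol PUSH removed -> a verdict-level change on Device — the shown value reads the same

decoded: {"kind": "AMBER", "codes": {"alt": -7, "ref": 12}, "score": 3.75, "rating": -2.5, "version": 0, "factor": 0.0, "weight": 0.25}


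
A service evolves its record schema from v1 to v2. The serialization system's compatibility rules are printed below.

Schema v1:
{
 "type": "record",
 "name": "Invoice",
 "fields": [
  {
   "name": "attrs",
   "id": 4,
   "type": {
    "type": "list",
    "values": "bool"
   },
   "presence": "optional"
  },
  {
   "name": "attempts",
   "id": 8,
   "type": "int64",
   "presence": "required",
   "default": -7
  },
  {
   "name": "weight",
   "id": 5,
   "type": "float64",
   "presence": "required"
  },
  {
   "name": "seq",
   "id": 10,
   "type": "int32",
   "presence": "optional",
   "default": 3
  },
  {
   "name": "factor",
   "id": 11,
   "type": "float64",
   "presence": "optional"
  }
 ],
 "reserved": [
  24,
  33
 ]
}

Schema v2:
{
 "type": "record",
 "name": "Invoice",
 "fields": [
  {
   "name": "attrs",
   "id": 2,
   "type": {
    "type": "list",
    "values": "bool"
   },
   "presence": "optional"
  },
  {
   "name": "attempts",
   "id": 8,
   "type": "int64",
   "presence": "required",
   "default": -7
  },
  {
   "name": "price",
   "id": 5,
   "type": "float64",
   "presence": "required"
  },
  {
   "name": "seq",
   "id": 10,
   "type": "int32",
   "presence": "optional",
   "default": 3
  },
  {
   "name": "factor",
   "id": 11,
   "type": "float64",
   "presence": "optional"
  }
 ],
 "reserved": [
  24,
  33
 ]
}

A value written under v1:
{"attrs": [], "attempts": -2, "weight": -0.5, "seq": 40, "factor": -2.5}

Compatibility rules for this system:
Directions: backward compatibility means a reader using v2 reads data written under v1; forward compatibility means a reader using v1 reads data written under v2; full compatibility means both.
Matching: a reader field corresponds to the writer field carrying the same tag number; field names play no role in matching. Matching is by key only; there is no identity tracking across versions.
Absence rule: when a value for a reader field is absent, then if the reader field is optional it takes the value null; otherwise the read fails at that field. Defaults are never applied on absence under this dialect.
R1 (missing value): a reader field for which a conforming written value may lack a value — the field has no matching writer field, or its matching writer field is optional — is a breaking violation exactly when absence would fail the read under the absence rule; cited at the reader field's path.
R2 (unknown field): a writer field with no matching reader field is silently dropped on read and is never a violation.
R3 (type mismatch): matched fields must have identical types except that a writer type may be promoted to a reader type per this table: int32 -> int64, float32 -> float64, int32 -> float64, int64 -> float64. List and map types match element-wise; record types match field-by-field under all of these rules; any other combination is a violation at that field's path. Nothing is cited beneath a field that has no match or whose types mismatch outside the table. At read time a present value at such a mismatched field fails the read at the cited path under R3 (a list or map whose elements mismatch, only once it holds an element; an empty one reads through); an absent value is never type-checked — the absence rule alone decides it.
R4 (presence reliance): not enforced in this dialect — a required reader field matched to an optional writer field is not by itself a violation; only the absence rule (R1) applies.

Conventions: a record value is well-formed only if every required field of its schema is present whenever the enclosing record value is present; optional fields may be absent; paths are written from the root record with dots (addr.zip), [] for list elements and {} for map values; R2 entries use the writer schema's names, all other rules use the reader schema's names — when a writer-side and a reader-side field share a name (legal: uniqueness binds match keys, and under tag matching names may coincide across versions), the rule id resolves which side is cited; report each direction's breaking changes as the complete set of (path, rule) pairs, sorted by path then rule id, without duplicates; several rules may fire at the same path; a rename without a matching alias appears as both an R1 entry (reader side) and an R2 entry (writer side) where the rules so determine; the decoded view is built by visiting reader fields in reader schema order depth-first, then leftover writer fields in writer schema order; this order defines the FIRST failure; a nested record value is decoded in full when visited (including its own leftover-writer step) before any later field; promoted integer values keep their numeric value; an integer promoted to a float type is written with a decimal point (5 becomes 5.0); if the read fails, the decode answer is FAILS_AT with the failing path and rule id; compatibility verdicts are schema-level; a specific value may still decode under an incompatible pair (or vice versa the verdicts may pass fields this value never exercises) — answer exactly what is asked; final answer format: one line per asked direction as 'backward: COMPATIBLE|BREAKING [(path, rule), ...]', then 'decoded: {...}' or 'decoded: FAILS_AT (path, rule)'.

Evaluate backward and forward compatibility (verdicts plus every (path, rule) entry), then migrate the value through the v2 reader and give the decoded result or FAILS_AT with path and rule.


arrows below run writer -> reader for Invoice
backward pass over Invoice, reader schema v2, writer schema v1:
  attrs: no writer match
  int64 -> int64, writer required: attempts aligns to attempts
  float64 -> float64, writer required: price aligns to weight
  int32 -> int32, writer optional: seq aligns to seq
  float64 -> float64, writer optional: factor aligns to factor
  attrs (writer side), unknown to reader
  => backward verdict for Invoice: COMPATIBLE, no violations
forward pass over Invoice, reader schema v1, writer schema v2:
  attrs: no writer match
  int64 -> int64, writer required: attempts aligns to attempts
  float64 -> float64, writer required: weight aligns to price
  int32 -> int32, writer optional: seq aligns to seq
  float64 -> float64, writer optional: factor aligns to factor
  attrs (writer side), unknown to reader
  => forward verdict for Invoice: COMPATIBLE, no violations
decode (reader v2):
  attrs := null (missing; optional => null)
  attempts := -2
  price := -0.5 (from writer weight)
  seq := 40
  factor := -2.5
  writer attrs: no reader field; dropped
  => decoded: {"attrs": null, "attempts": -2, "price": -0.5, "seq": 40, "factor": -2.5}

backward: COMPATIBLE []; forward: COMPATIBLE []; decoded: {"attrs": null, "attempts": -2, "price": -0.5, "seq": 40, "factor": -2.5}


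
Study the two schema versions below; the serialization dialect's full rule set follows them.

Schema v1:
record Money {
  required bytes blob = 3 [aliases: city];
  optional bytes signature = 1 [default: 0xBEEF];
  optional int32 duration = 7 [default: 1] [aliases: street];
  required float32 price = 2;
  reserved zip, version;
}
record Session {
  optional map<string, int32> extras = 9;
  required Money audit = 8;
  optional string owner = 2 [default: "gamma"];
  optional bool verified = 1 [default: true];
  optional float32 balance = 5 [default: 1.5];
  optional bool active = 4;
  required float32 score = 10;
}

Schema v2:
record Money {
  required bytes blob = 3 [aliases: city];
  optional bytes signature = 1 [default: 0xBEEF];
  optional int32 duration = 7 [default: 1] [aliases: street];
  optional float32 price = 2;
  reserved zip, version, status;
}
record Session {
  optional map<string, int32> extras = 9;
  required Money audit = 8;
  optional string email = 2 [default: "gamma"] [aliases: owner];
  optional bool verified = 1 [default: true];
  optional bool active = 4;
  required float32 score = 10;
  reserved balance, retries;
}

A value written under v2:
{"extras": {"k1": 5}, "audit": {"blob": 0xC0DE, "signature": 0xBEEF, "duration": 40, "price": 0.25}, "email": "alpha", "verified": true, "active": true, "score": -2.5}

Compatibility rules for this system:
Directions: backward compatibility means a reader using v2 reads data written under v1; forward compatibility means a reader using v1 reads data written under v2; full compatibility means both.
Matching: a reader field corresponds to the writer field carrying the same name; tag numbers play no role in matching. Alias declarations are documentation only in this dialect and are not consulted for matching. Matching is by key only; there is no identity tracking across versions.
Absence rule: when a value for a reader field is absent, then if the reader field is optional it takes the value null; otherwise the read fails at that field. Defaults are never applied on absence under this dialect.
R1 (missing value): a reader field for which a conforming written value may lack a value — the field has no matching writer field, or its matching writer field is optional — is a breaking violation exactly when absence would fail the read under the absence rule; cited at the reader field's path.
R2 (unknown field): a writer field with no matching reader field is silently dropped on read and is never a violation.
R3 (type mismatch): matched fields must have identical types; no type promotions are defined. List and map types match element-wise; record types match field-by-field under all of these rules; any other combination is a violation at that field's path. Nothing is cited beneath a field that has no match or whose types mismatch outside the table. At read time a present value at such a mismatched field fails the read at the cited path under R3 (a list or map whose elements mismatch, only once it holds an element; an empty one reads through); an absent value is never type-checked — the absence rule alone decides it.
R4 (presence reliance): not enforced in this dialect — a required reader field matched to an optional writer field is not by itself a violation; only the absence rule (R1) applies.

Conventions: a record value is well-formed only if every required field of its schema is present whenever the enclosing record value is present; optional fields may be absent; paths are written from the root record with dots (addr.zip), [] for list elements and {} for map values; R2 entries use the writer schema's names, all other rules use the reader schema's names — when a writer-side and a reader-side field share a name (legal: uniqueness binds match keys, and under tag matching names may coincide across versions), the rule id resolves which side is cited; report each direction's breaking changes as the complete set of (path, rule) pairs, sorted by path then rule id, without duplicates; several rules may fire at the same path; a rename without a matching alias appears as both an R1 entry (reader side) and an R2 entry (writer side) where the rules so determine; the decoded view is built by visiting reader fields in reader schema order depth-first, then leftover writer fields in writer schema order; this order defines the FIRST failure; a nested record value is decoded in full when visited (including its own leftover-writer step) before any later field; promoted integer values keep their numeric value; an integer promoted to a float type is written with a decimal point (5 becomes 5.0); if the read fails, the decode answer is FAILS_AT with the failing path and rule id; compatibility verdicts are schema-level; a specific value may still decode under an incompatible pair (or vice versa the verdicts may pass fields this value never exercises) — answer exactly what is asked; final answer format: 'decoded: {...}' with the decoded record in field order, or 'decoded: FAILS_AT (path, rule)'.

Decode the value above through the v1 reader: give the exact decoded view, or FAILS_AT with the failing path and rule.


the writer's type comes first in each Session pair
decoding the Session value with the v1 reader:
  extras := {"k1": 5}
  audit.blob := 0xC0DE
  audit.signature := 0xBEEF
  audit.duration := 40
  audit.price := 0.25
  owner := null (missing; optional => null)
  verified := true
  balance := null (missing; optional => null)
  active := true
  score := -2.5
  writer email: no reader field; dropped
  => decoded: {"extras": {"k1": 5}, "audit": {"blob": 0xC0DE, "signature": 0xBEEF, "duration": 40, "price": 0.25}, "owner": null, "verified": true, "balance": null, "active": true, "score": -2.5}
checking off the Session differences that do not matter here:
  removed field balance from record Session (its key "balance" joins the reserved list) -> triggers nothing under the printed rules; the Session answer is the same either way
  field price in record Money: required changed to optional -> matters for Session compatibility verdicts, not for this value's decode

decoded: {"extras": {"k1": 5}, "audit": {"blob": 0xC0DE, "signature": 0xBEEF, "duration": 40, "price": 0.25}, "owner": null, "verified": true, "balance": null, "active": true, "score": -2.5}


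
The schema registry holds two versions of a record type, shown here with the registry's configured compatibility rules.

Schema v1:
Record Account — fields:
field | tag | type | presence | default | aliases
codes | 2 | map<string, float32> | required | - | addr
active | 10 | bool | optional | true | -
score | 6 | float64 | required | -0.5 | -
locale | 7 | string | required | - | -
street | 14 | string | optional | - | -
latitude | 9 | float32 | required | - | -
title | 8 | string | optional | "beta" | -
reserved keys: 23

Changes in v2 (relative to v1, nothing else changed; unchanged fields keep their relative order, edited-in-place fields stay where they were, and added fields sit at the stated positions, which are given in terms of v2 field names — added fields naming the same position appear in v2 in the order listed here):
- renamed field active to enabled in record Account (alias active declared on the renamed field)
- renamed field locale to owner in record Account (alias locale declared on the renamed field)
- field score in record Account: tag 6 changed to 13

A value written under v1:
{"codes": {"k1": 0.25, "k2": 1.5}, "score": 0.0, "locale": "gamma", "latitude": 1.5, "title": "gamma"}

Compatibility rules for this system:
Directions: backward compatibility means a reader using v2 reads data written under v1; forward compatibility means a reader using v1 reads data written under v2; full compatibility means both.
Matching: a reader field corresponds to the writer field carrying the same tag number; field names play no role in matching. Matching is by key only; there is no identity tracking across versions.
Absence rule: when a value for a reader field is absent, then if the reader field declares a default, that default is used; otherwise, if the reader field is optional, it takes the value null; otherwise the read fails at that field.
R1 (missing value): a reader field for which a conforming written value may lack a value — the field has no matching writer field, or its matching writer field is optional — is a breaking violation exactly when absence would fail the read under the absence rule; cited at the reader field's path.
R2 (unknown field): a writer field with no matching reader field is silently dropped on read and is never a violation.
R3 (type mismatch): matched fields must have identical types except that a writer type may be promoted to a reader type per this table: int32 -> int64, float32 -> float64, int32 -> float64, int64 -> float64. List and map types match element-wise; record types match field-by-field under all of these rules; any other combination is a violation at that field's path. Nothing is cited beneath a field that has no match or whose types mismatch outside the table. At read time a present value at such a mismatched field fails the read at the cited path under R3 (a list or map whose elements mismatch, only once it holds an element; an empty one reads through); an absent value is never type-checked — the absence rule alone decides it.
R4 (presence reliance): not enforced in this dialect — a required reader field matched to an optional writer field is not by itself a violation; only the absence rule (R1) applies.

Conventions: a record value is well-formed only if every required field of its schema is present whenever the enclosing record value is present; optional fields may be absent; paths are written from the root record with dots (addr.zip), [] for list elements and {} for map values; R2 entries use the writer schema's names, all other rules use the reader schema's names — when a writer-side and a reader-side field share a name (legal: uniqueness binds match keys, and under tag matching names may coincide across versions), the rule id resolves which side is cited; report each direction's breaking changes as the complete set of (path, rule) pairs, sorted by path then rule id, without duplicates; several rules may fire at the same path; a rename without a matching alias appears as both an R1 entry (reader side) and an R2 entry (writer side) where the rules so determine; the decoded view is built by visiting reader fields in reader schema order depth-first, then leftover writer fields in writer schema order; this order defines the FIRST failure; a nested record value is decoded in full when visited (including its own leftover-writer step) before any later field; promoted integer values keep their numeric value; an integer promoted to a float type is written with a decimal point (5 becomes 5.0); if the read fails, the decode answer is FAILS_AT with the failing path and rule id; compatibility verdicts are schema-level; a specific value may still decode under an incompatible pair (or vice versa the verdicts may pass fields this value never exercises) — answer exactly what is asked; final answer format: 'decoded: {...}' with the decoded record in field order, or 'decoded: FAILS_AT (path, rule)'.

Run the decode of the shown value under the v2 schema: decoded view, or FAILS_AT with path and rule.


each type pair in Account: writer, then reader
decode (reader v2):
  codes := {"k1": 0.25, "k2": 1.5}
  enabled := true (absent -> default)
  score := -0.5 (absent -> default)
  owner := "gamma" (from writer locale)
  street := null (absent, optional -> null)
  latitude := 1.5
  title := "gamma"
  writer score: unknown -> dropped
  => decoded: {"codes": {"k1": 0.25, "k2": 1.5}, "enabled": true, "score": -0.5, "owner": "gamma", "street": null, "latitude": 1.5, "title": "gamma"}

decoded: {"codes": {"k1": 0.25, "k2": 1.5}, "enabled": true, "score": -0.5, "owner": "gamma", "street": null, "latitude": 1.5, "title": "gamma"}


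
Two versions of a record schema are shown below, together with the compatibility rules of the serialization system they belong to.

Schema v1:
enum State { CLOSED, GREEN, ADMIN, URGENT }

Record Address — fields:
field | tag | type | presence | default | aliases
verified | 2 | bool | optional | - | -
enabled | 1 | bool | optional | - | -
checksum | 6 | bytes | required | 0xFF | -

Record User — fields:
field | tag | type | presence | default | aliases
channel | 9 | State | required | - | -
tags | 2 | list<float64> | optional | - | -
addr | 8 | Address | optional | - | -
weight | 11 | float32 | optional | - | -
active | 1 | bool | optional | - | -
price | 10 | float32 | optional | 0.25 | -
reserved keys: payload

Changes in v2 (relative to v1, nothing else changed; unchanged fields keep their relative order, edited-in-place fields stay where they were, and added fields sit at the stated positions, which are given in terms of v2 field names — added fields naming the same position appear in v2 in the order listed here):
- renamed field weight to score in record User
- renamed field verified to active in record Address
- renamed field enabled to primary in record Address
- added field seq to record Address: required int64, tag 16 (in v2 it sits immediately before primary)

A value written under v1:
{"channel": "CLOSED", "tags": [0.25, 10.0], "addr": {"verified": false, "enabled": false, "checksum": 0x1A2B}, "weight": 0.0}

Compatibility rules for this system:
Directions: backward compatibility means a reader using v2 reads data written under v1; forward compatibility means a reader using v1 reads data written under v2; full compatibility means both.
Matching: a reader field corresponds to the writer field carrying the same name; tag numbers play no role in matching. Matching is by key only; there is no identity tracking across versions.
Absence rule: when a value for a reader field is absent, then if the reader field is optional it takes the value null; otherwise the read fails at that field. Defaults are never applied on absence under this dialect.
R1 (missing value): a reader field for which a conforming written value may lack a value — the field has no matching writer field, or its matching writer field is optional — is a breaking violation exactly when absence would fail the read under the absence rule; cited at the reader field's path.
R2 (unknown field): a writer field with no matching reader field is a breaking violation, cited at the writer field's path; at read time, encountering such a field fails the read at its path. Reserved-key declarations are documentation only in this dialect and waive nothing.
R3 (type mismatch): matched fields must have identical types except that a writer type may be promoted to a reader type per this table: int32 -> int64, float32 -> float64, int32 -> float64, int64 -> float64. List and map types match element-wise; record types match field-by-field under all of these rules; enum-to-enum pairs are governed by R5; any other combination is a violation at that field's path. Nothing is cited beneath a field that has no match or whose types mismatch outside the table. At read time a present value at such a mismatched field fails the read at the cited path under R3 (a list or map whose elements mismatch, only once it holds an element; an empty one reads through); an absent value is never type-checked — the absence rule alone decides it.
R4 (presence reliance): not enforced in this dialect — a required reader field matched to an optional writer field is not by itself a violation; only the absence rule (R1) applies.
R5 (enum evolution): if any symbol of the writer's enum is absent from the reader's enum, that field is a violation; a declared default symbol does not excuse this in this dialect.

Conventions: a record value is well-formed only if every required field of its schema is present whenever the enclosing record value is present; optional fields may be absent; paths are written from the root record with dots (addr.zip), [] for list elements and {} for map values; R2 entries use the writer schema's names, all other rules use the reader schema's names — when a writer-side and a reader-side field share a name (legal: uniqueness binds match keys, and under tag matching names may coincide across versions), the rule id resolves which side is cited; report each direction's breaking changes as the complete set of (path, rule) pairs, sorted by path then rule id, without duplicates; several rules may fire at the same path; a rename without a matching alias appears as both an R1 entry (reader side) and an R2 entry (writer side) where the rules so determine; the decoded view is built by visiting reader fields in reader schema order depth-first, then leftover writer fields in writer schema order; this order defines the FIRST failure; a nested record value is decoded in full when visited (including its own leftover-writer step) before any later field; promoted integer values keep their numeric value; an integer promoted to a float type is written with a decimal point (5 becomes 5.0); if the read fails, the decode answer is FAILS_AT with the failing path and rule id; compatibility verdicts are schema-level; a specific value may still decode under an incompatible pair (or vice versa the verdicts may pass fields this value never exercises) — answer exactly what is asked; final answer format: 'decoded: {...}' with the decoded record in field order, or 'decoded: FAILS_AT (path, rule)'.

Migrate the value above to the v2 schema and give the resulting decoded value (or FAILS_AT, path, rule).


decoded: FAILS_AT (addr.seq, R1)

in User below, arrows point writer -> reader
decoding the User value with the v2 reader:
  channel := "CLOSED"
  tags := [0.25, 10.0]
  addr.active := null (absent, optional -> null)
  read fails at addr.seq under R1 (no fill)
  => FAILS_AT (addr.seq, R1)
ruling out the remaining User differences:
  renamed field weight to score in record User -> schema-level compatibility only; this User value's decode is unchanged
  renamed field verified to active in record Address -> schema-level compatibility only; this User value's decode is unchanged
  renamed field enabled to primary in record Address -> schema-level compatibility only; this User value's decode is unchanged


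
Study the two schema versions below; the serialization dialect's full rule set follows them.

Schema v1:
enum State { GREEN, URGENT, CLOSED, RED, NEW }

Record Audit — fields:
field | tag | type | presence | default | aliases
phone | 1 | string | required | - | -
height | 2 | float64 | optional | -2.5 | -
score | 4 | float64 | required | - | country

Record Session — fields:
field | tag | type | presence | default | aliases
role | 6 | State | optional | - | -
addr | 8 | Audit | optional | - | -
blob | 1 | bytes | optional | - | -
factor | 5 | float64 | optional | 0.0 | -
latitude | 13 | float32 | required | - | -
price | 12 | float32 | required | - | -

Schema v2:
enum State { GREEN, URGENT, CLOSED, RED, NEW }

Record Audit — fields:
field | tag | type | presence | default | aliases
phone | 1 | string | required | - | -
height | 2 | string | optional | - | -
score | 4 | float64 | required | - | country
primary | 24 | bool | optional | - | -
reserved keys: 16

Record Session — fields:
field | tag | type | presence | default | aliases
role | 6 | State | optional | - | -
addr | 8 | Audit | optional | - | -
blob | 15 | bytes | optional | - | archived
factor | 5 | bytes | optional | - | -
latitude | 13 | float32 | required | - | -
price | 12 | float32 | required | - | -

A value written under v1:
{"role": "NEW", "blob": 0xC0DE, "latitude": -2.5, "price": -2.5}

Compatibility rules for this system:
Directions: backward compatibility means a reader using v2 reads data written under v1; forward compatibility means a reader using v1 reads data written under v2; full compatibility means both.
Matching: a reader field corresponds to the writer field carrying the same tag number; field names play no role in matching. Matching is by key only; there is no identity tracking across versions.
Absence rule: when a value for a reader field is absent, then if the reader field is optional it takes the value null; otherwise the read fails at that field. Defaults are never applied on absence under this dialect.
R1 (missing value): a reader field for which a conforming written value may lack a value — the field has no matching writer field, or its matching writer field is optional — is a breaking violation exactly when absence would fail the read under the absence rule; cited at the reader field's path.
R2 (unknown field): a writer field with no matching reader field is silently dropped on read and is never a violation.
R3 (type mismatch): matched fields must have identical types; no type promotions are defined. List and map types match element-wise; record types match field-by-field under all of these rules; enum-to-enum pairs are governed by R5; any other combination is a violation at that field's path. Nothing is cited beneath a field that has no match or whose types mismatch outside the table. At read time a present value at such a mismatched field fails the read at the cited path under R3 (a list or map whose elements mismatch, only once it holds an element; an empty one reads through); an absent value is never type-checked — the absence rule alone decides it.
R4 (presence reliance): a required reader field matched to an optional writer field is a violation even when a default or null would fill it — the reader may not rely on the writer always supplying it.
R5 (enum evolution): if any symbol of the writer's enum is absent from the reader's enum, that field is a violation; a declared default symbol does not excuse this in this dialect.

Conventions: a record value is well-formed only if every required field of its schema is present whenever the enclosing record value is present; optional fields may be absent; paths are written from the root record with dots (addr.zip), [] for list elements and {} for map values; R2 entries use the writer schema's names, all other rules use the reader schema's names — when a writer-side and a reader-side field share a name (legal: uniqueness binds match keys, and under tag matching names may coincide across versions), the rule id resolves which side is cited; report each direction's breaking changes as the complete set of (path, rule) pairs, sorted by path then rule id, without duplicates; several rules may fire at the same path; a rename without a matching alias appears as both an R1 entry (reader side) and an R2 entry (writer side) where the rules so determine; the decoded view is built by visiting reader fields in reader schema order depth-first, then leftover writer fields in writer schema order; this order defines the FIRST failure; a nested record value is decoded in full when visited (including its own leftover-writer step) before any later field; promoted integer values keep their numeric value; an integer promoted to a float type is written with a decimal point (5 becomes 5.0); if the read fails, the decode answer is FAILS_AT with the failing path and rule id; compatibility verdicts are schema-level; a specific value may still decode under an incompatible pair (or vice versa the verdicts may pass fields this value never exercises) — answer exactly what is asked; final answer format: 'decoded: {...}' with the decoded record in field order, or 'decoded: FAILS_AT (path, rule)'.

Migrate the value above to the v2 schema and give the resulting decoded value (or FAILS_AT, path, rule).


arrows below run writer -> reader for Session
migrating the Session value to v2:
  role := "NEW"
  addr := null (missing; optional => null)
  blob := null (missing; optional => null)
  factor := null (missing; optional => null)
  latitude := -2.5
  price := -2.5
  writer blob: no reader field; dropped
  => decoded: {"role": "NEW", "addr": null, "blob": null, "factor": null, "latitude": -2.5, "price": -2.5}
checking off the Session differences that do not matter here:
  added field primary to record Audit: optional bool, tag 24 (in v2 it sits last) -> triggers nothing under the printed rules; the Session answer is the same either way
  field factor in record Session: type float64 changed to bytes (its default is dropped) -> matters for Session compatibility verdicts, not for this value's decode
  field height in record Audit: type float64 changed to string (its default is dropped) -> matters for Session compatibility verdicts, not for this value's decode

decoded: {"role": "NEW", "addr": null, "blob": null, "factor": null, "latitude": -2.5, "price": -2.5}
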